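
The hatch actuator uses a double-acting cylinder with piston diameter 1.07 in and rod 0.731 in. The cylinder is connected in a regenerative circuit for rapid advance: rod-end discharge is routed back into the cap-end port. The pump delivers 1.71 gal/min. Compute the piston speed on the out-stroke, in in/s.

v ≈ 15.7 in/s

In regeneration the rod-end outflow joins the pump flow into the cap end, so the net volume the pump must supply per unit advance equals the rod cross-section area.
Rod cross-section A_rod = π/4 × (0.731 in)² = 0.4197 in^2
v = Q_pump / A_rod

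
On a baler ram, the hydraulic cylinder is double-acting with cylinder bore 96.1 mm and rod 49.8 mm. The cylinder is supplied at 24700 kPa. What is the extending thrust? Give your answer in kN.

F ≈ 179 kN

Cap-side area A_cap = π/4 × (96.1 mm)² = 7253 mm^2
F = P × A_cap = 24700 kPa × A_cap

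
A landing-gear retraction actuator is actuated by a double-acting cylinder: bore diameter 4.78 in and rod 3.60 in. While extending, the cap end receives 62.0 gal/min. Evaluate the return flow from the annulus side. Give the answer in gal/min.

Q_out ≈ 26.8 gal/min

Cap-side area A_cap = π/4 × (4.78 in)² = 17.95 in^2
Rod-side annular area A_ann = π/4 × (4.78² − 3.60²) = 7.766 in^2
Piston speed v = Q_in/A_cap; rod-end outflow Q_out = v × A_ann = Q_in × A_ann/A_cap.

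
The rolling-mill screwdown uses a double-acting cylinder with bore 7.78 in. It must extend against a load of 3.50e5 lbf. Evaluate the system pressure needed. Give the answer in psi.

P ≈ 7360 psi

Cap-side area A_cap = π/4 × (7.78 in)² = 47.54 in^2
P = F / A = 3.50e5 lbf / A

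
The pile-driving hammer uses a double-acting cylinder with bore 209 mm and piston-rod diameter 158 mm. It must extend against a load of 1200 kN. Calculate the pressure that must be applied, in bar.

Cap-side area A_cap = π/4 × (209 mm)² = 34310 mm^2
P = F / A = 1200 kN / A

P ≈ 350 bar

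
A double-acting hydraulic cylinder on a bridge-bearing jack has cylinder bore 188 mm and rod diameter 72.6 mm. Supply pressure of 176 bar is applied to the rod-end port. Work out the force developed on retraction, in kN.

F ≈ 416 kN

Rod-side annular area A_ann = π/4 × (188² − 72.6²) = 23620 mm^2
On retraction the pressure acts on the annular area (bore minus rod).
F = P × A_ann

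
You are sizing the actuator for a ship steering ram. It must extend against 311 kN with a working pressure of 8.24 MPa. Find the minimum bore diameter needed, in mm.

Extension force acts on the full piston face: F = P × (π/4)D².
D = √(4F / (πP)) = √(4 × 311 kN / (π × 8.24 MPa))

D ≈ 219 mm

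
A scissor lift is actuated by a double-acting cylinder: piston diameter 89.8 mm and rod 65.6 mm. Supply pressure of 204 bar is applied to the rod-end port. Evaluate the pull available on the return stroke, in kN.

Rod-side annular area A_ann = π/4 × (89.8² − 65.6²) = 2954 mm^2
On retraction the pressure acts on the annular area (bore minus rod).
F = P × A_ann

F ≈ 60.3 kN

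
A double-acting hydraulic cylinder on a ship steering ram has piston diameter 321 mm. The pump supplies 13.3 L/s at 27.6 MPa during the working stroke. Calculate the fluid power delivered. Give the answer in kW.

Hydraulic power = P × Q

W ≈ 367 kW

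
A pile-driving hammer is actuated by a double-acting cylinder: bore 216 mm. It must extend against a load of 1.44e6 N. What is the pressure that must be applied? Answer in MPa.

Cap-side area A_cap = π/4 × (216 mm)² = 36640 mm^2
P = F / A = 1.44e6 N / A

P ≈ 39.3 MPa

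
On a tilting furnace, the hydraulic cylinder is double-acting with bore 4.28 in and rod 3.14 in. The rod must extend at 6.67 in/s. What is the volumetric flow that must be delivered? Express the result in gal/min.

Cap-side area A_cap = π/4 × (4.28 in)² = 14.39 in^2
Q = A × v

Q ≈ 24.9 gal/min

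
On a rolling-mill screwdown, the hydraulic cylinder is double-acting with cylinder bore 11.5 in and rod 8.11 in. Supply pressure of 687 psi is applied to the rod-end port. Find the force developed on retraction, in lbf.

Rod-side annular area A_ann = π/4 × (11.5² − 8.11²) = 52.21 in^2
On retraction the pressure acts on the annular area (bore minus rod).
F = P × A_ann

F ≈ 35900 lbf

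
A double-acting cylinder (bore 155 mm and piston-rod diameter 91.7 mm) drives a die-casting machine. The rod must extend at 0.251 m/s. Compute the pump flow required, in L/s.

Cap-side area A_cap = π/4 × (155 mm)² = 18870 mm^2
Q = A × v

Q ≈ 4.74 L/s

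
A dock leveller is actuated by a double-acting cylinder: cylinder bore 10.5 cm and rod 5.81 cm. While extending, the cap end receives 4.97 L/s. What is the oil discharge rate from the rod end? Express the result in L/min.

Cap-side area A_cap = π/4 × (10.5 cm)² = 86.59 cm^2
Rod-side annular area A_ann = π/4 × (10.5² − 5.81²) = 60.08 cm^2
Piston speed v = Q_in/A_cap; rod-end outflow Q_out = v × A_ann = Q_in × A_ann/A_cap.

Q_out ≈ 207 L/min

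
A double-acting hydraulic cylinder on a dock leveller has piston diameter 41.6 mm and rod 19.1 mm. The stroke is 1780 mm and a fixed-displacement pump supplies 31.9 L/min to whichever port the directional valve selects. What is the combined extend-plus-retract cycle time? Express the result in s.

Cap-side area A_cap = π/4 × (41.6 mm)² = 1359 mm^2
Rod-side annular area A_ann = π/4 × (41.6² − 19.1²) = 1073 mm^2
t_ext = A_cap·L/Q = 4.550 s
t_ret = A_ann·L/Q = 3.591 s
t_cycle = t_ext + t_ret

t ≈ 8.14 s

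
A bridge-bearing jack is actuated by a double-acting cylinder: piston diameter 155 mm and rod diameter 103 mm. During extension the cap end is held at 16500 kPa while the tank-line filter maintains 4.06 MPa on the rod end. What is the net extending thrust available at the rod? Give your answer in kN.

Cap-side area A_cap = π/4 × (155 mm)² = 18870 mm^2
Rod-side annular area A_ann = π/4 × (155² − 103²) = 10540 mm^2
Net thrust = P_cap·A_cap − P_rod·A_ann = 311.3 kN − 42.78 kN

F ≈ 269 kN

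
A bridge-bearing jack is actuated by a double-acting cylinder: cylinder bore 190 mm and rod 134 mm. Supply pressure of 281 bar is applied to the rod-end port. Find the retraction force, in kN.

Rod-side annular area A_ann = π/4 × (190² − 134²) = 14250 mm^2
On retraction the pressure acts on the annular area (bore minus rod).
F = P × A_ann

F ≈ 400 kN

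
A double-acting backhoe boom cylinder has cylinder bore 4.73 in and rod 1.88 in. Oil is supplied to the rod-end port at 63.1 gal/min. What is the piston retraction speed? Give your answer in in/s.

v ≈ 16.4 in/s

Rod-side annular area A_ann = π/4 × (4.73² − 1.88²) = 14.80 in^2
Flow into the rod-end port fills the annular volume.
v = Q / A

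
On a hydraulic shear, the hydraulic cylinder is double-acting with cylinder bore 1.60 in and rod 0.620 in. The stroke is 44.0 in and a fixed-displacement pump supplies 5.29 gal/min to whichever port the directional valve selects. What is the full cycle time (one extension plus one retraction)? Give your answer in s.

Cap-side area A_cap = π/4 × (1.60 in)² = 2.011 in^2
Rod-side annular area A_ann = π/4 × (1.60² − 0.620²) = 1.709 in^2
t_ext = A_cap·L/Q = 4.344 s
t_ret = A_ann·L/Q = 3.692 s
t_cycle = t_ext + t_ret

t ≈ 8.04 s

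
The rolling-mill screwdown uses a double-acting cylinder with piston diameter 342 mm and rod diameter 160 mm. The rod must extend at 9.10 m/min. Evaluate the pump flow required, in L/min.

Q ≈ 836 L/min

Cap-side area A_cap = π/4 × (342 mm)² = 91860 mm^2
Q = A × v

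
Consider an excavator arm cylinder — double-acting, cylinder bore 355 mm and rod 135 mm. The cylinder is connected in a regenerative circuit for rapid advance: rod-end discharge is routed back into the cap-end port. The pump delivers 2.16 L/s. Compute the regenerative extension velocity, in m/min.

In regeneration the rod-end outflow joins the pump flow into the cap end, so the net volume the pump must supply per unit advance equals the rod cross-section area.
Rod cross-section A_rod = π/4 × (135 mm)² = 14310 mm^2
v = Q_pump / A_rod

v ≈ 9.05 m/min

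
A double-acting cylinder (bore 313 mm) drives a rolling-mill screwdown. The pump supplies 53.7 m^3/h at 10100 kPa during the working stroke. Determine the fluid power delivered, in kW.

Hydraulic power = P × Q

W ≈ 151 kW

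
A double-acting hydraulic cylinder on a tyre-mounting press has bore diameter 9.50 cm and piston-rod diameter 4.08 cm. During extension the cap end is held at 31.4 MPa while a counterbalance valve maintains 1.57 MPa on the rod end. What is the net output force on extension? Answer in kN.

F ≈ 213 kN

Cap-side area A_cap = π/4 × (9.50 cm)² = 70.88 cm^2
Rod-side annular area A_ann = π/4 × (9.50² − 4.08²) = 57.81 cm^2
Net thrust = P_cap·A_cap − P_rod·A_ann = 222.6 kN − 9.076 kN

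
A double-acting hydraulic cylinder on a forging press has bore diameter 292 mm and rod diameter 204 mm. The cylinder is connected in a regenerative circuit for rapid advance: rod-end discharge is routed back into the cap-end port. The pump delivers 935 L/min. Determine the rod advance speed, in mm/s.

v ≈ 477 mm/s

In regeneration the rod-end outflow joins the pump flow into the cap end, so the net volume the pump must supply per unit advance equals the rod cross-section area.
Rod cross-section A_rod = π/4 × (204 mm)² = 32690 mm^2
v = Q_pump / A_rod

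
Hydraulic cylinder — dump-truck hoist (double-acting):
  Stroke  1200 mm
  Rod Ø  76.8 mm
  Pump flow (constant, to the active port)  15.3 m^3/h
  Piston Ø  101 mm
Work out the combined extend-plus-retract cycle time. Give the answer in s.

t ≈ 3.22 s

Cap-side area A_cap = π/4 × (101 mm)² = 8012 mm^2
Rod-side annular area A_ann = π/4 × (101² − 76.8²) = 3379 mm^2
t_ext = A_cap·L/Q = 2.262 s
t_ret = A_ann·L/Q = 0.9542 s
t_cycle = t_ext + t_ret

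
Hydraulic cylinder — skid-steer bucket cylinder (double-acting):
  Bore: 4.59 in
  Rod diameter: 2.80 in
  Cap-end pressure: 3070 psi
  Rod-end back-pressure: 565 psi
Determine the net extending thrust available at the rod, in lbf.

Cap-side area A_cap = π/4 × (4.59 in)² = 16.55 in^2
Rod-side annular area A_ann = π/4 × (4.59² − 2.80²) = 10.39 in^2
Net thrust = P_cap·A_cap − P_rod·A_ann = 50800 lbf − 5870 lbf

F ≈ 44900 lbf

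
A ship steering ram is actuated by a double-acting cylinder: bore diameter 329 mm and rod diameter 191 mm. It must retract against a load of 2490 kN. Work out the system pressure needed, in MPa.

P ≈ 44.2 MPa

Rod-side annular area A_ann = π/4 × (329² − 191²) = 56360 mm^2
Retraction: pressure acts on the annular area.
P = F / A = 2490 kN / A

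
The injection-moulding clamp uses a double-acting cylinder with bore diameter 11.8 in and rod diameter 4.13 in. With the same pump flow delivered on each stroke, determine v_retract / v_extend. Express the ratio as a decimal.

Cap-side area A_cap = π/4 × (11.8 in)² = 109.4 in^2
Rod-side annular area A_ann = π/4 × (11.8² − 4.13²) = 95.96 in^2
For equal Q, v ∝ 1/A, so v_ret/v_ext = A_cap/A_ann.

v_ret/v_ext ≈ 1.14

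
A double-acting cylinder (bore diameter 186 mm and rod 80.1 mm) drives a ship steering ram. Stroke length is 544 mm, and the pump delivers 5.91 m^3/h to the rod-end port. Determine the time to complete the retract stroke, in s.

t ≈ 7.33 s

Rod-side annular area A_ann = π/4 × (186² − 80.1²) = 22130 mm^2
Swept volume V = A × L; t = V / Q = A·L / Q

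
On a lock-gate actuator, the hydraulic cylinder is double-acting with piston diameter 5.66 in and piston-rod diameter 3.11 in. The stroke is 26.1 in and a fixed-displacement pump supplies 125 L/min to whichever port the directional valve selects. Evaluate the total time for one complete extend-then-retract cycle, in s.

t ≈ 8.77 s

Cap-side area A_cap = π/4 × (5.66 in)² = 25.16 in^2
Rod-side annular area A_ann = π/4 × (5.66² − 3.11²) = 17.56 in^2
t_ext = A_cap·L/Q = 5.165 s
t_ret = A_ann·L/Q = 3.606 s
t_cycle = t_ext + t_ret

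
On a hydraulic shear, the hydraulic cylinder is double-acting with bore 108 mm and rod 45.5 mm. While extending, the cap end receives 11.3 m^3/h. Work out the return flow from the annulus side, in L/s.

Q_out ≈ 2.58 L/s

Cap-side area A_cap = π/4 × (108 mm)² = 9161 mm^2
Rod-side annular area A_ann = π/4 × (108² − 45.5²) = 7535 mm^2
Piston speed v = Q_in/A_cap; rod-end outflow Q_out = v × A_ann = Q_in × A_ann/A_cap.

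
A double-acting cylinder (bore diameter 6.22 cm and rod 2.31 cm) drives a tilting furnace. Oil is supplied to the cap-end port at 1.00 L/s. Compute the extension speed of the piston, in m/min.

Cap-side area A_cap = π/4 × (6.22 cm)² = 30.39 cm^2
v = Q / A

v ≈ 19.7 m/min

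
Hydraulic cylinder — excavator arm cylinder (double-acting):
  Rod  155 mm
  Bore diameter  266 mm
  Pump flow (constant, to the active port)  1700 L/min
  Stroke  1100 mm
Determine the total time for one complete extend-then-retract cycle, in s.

t ≈ 3.58 s

Cap-side area A_cap = π/4 × (266 mm)² = 55570 mm^2
Rod-side annular area A_ann = π/4 × (266² − 155²) = 36700 mm^2
t_ext = A_cap·L/Q = 2.157 s
t_ret = A_ann·L/Q = 1.425 s
t_cycle = t_ext + t_ret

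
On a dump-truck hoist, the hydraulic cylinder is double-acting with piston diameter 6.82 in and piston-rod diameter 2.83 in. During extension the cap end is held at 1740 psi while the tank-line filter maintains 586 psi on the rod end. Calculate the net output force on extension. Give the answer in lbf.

Cap-side area A_cap = π/4 × (6.82 in)² = 36.53 in^2
Rod-side annular area A_ann = π/4 × (6.82² − 2.83²) = 30.24 in^2
Net thrust = P_cap·A_cap − P_rod·A_ann = 63560 lbf − 17720 lbf

F ≈ 45800 lbf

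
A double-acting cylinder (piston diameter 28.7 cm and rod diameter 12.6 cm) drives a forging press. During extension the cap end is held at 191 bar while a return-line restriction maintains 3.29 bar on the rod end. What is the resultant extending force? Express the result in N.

Cap-side area A_cap = π/4 × (28.7 cm)² = 646.9 cm^2
Rod-side annular area A_ann = π/4 × (28.7² − 12.6²) = 522.2 cm^2
Net thrust = P_cap·A_cap − P_rod·A_ann = 1.236e6 N − 17180 N

F ≈ 1.22e6 N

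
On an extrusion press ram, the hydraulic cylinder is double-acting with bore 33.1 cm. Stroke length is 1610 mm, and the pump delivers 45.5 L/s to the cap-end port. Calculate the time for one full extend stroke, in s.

t ≈ 3.04 s

Cap-side area A_cap = π/4 × (33.1 cm)² = 860.5 cm^2
Swept volume V = A × L; t = V / Q = A·L / Q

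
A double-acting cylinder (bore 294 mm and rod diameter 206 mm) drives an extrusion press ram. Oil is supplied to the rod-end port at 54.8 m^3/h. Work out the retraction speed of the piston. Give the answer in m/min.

Rod-side annular area A_ann = π/4 × (294² − 206²) = 34560 mm^2
Flow into the rod-end port fills the annular volume.
v = Q / A

v ≈ 26.4 m/min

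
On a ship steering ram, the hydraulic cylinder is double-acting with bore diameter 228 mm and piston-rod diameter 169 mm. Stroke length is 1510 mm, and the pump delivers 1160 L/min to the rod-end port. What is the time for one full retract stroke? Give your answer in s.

t ≈ 1.44 s

Rod-side annular area A_ann = π/4 × (228² − 169²) = 18400 mm^2
Swept volume V = A × L; t = V / Q = A·L / Q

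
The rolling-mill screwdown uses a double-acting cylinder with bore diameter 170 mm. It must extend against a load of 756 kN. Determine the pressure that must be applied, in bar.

Cap-side area A_cap = π/4 × (170 mm)² = 22700 mm^2
P = F / A = 756 kN / A

P ≈ 333 bar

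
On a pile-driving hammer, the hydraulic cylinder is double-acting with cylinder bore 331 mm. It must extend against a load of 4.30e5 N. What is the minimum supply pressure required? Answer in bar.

Cap-side area A_cap = π/4 × (331 mm)² = 86050 mm^2
P = F / A = 4.30e5 N / A

P ≈ 50.0 bar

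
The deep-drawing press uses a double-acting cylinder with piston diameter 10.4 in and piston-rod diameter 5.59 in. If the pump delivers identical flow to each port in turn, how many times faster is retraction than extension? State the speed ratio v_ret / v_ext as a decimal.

Cap-side area A_cap = π/4 × (10.4 in)² = 84.95 in^2
Rod-side annular area A_ann = π/4 × (10.4² − 5.59²) = 60.41 in^2
For equal Q, v ∝ 1/A, so v_ret/v_ext = A_cap/A_ann.

v_ret/v_ext ≈ 1.41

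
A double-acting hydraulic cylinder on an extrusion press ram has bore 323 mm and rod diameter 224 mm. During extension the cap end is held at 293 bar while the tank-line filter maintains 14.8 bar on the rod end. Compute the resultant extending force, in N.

Cap-side area A_cap = π/4 × (323 mm)² = 81940 mm^2
Rod-side annular area A_ann = π/4 × (323² − 224²) = 42530 mm^2
Net thrust = P_cap·A_cap − P_rod·A_ann = 2.401e6 N − 62950 N

F ≈ 2.34e6 N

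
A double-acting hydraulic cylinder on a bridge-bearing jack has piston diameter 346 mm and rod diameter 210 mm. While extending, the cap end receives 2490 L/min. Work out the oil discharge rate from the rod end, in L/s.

Cap-side area A_cap = π/4 × (346 mm)² = 94020 mm^2
Rod-side annular area A_ann = π/4 × (346² − 210²) = 59390 mm^2
Piston speed v = Q_in/A_cap; rod-end outflow Q_out = v × A_ann = Q_in × A_ann/A_cap.

Q_out ≈ 26.2 L/s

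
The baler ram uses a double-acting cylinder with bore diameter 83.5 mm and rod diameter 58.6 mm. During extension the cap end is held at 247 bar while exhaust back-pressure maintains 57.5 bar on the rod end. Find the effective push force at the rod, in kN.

F ≈ 119 kN

Cap-side area A_cap = π/4 × (83.5 mm)² = 5476 mm^2
Rod-side annular area A_ann = π/4 × (83.5² − 58.6²) = 2779 mm^2
Net thrust = P_cap·A_cap − P_rod·A_ann = 135.3 kN − 15.98 kN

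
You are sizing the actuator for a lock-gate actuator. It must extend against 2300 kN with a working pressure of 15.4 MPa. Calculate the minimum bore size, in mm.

D ≈ 436 mm

Extension force acts on the full piston face: F = P × (π/4)D².
D = √(4F / (πP)) = √(4 × 2300 kN / (π × 15.4 MPa))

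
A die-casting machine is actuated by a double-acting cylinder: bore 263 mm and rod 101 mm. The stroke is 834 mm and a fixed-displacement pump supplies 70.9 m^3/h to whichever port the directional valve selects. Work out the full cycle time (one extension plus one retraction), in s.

Cap-side area A_cap = π/4 × (263 mm)² = 54330 mm^2
Rod-side annular area A_ann = π/4 × (263² − 101²) = 46310 mm^2
t_ext = A_cap·L/Q = 2.301 s
t_ret = A_ann·L/Q = 1.961 s
t_cycle = t_ext + t_ret

t ≈ 4.26 s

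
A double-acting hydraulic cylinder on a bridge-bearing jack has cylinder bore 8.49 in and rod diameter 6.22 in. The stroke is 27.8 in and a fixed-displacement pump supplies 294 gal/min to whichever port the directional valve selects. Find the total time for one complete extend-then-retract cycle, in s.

Cap-side area A_cap = π/4 × (8.49 in)² = 56.61 in^2
Rod-side annular area A_ann = π/4 × (8.49² − 6.22²) = 26.23 in^2
t_ext = A_cap·L/Q = 1.390 s
t_ret = A_ann·L/Q = 0.6441 s
t_cycle = t_ext + t_ret

t ≈ 2.03 s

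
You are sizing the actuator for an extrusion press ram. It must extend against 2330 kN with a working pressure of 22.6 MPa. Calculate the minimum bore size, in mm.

Extension force acts on the full piston face: F = P × (π/4)D².
D = √(4F / (πP)) = √(4 × 2330 kN / (π × 22.6 MPa))

D ≈ 362 mm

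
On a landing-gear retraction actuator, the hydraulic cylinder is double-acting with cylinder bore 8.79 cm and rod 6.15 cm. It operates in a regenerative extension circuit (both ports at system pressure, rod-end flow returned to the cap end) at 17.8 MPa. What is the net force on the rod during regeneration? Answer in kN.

F ≈ 52.9 kN

With equal pressure on both faces, forces on the annular region cancel; the net push is pressure × rod cross-section.
Rod cross-section A_rod = π/4 × (6.15 cm)² = 29.71 cm^2
F = P × A_rod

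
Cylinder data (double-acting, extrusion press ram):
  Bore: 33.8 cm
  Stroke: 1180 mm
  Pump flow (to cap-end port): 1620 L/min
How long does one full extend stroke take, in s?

t ≈ 3.92 s

Cap-side area A_cap = π/4 × (33.8 cm)² = 897.3 cm^2
Swept volume V = A × L; t = V / Q = A·L / Q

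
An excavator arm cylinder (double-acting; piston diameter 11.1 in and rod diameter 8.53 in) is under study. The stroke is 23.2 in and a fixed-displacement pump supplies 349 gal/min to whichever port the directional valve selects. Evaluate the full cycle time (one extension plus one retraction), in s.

Cap-side area A_cap = π/4 × (11.1 in)² = 96.77 in^2
Rod-side annular area A_ann = π/4 × (11.1² − 8.53²) = 39.62 in^2
t_ext = A_cap·L/Q = 1.671 s
t_ret = A_ann·L/Q = 0.6841 s
t_cycle = t_ext + t_ret

t ≈ 2.35 s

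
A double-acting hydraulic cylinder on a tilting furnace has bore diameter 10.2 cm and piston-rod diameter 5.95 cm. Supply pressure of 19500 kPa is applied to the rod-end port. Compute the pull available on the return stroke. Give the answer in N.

F ≈ 1.05e5 N

Rod-side annular area A_ann = π/4 × (10.2² − 5.95²) = 53.91 cm^2
On retraction the pressure acts on the annular area (bore minus rod).
F = P × A_ann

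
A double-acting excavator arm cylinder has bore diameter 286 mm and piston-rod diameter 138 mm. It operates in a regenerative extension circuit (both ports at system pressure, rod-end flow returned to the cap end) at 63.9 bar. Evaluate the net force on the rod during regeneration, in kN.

With equal pressure on both faces, forces on the annular region cancel; the net push is pressure × rod cross-section.
Rod cross-section A_rod = π/4 × (138 mm)² = 14960 mm^2
F = P × A_rod

F ≈ 95.6 kN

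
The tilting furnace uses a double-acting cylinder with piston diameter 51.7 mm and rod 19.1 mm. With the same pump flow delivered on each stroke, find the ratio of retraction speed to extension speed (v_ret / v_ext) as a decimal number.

v_ret/v_ext ≈ 1.16

Cap-side area A_cap = π/4 × (51.7 mm)² = 2099 mm^2
Rod-side annular area A_ann = π/4 × (51.7² − 19.1²) = 1813 mm^2
For equal Q, v ∝ 1/A, so v_ret/v_ext = A_cap/A_ann.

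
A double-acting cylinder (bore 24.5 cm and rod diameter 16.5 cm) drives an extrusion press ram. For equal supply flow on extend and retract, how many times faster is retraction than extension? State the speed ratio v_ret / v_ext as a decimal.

v_ret/v_ext ≈ 1.83

Cap-side area A_cap = π/4 × (24.5 cm)² = 471.4 cm^2
Rod-side annular area A_ann = π/4 × (24.5² − 16.5²) = 257.6 cm^2
For equal Q, v ∝ 1/A, so v_ret/v_ext = A_cap/A_ann.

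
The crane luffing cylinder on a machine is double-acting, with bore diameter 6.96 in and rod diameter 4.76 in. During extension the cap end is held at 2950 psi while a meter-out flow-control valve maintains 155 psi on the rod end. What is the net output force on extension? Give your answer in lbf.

Cap-side area A_cap = π/4 × (6.96 in)² = 38.05 in^2
Rod-side annular area A_ann = π/4 × (6.96² − 4.76²) = 20.25 in^2
Net thrust = P_cap·A_cap − P_rod·A_ann = 1.122e5 lbf − 3139 lbf

F ≈ 1.09e5 lbf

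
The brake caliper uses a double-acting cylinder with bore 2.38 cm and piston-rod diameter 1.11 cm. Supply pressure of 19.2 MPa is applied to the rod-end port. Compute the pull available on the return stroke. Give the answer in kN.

Rod-side annular area A_ann = π/4 × (2.38² − 1.11²) = 3.481 cm^2
On retraction the pressure acts on the annular area (bore minus rod).
F = P × A_ann

F ≈ 6.68 kN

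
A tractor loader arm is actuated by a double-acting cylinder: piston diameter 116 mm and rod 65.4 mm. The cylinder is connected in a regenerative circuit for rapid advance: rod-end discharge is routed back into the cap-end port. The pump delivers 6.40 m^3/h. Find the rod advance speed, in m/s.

In regeneration the rod-end outflow joins the pump flow into the cap end, so the net volume the pump must supply per unit advance equals the rod cross-section area.
Rod cross-section A_rod = π/4 × (65.4 mm)² = 3359 mm^2
v = Q_pump / A_rod

v ≈ 0.529 m/s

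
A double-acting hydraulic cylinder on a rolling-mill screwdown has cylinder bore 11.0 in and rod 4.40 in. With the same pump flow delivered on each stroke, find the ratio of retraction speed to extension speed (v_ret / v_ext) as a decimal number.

Cap-side area A_cap = π/4 × (11.0 in)² = 95.03 in^2
Rod-side annular area A_ann = π/4 × (11.0² − 4.40²) = 79.83 in^2
For equal Q, v ∝ 1/A, so v_ret/v_ext = A_cap/A_ann.

v_ret/v_ext ≈ 1.19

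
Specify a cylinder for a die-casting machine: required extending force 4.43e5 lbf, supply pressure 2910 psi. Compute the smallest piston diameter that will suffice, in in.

D ≈ 13.9 in

Extension force acts on the full piston face: F = P × (π/4)D².
D = √(4F / (πP)) = √(4 × 4.43e5 lbf / (π × 2910 psi))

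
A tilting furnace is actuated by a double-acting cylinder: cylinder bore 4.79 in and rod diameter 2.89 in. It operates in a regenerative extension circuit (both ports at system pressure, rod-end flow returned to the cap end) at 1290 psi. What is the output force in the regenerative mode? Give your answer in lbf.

With equal pressure on both faces, forces on the annular region cancel; the net push is pressure × rod cross-section.
Rod cross-section A_rod = π/4 × (2.89 in)² = 6.560 in^2
F = P × A_rod

F ≈ 8460 lbf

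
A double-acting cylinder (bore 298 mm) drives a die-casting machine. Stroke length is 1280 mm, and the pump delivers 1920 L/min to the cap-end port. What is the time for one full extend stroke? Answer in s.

Cap-side area A_cap = π/4 × (298 mm)² = 69750 mm^2
Swept volume V = A × L; t = V / Q = A·L / Q

t ≈ 2.79 s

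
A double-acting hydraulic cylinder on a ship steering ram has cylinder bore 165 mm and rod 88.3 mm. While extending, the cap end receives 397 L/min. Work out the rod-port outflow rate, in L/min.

Cap-side area A_cap = π/4 × (165 mm)² = 21380 mm^2
Rod-side annular area A_ann = π/4 × (165² − 88.3²) = 15260 mm^2
Piston speed v = Q_in/A_cap; rod-end outflow Q_out = v × A_ann = Q_in × A_ann/A_cap.

Q_out ≈ 283 L/min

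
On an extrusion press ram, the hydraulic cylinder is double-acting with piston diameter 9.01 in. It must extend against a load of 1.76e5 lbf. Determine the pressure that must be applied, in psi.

P ≈ 2760 psi

Cap-side area A_cap = π/4 × (9.01 in)² = 63.76 in^2
P = F / A = 1.76e5 lbf / A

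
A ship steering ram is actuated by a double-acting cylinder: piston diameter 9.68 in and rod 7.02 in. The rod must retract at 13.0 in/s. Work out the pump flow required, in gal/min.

Q ≈ 118 gal/min

Rod-side annular area A_ann = π/4 × (9.68² − 7.02²) = 34.89 in^2
Q = A × v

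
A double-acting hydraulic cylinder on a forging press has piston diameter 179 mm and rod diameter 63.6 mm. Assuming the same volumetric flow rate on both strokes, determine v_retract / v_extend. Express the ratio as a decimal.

Cap-side area A_cap = π/4 × (179 mm)² = 25160 mm^2
Rod-side annular area A_ann = π/4 × (179² − 63.6²) = 21990 mm^2
For equal Q, v ∝ 1/A, so v_ret/v_ext = A_cap/A_ann.

v_ret/v_ext ≈ 1.14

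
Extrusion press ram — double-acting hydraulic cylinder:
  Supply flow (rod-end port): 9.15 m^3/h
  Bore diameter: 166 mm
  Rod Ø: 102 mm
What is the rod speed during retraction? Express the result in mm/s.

v ≈ 189 mm/s

Rod-side annular area A_ann = π/4 × (166² − 102²) = 13470 mm^2
Flow into the rod-end port fills the annular volume.
v = Q / A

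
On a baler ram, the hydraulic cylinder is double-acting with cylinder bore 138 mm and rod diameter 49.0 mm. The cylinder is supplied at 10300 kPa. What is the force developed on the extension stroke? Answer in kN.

F ≈ 154 kN

Cap-side area A_cap = π/4 × (138 mm)² = 14960 mm^2
F = P × A_cap = 10300 kPa × A_cap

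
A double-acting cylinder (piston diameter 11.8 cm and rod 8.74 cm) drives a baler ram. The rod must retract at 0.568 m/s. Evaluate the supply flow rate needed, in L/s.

Rod-side annular area A_ann = π/4 × (11.8² − 8.74²) = 49.36 cm^2
Q = A × v

Q ≈ 2.80 L/s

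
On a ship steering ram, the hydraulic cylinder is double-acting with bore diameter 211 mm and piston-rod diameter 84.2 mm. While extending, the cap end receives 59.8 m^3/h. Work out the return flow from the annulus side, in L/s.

Cap-side area A_cap = π/4 × (211 mm)² = 34970 mm^2
Rod-side annular area A_ann = π/4 × (211² − 84.2²) = 29400 mm^2
Piston speed v = Q_in/A_cap; rod-end outflow Q_out = v × A_ann = Q_in × A_ann/A_cap.

Q_out ≈ 14.0 L/s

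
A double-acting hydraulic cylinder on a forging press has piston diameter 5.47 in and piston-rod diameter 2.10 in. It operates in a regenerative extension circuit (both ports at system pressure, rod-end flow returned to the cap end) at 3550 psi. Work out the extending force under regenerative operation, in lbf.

F ≈ 12300 lbf

With equal pressure on both faces, forces on the annular region cancel; the net push is pressure × rod cross-section.
Rod cross-section A_rod = π/4 × (2.10 in)² = 3.464 in^2
F = P × A_rod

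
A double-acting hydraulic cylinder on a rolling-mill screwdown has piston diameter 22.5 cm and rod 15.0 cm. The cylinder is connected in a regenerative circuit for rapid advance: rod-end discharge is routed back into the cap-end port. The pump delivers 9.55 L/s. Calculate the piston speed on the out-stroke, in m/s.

v ≈ 0.540 m/s

In regeneration the rod-end outflow joins the pump flow into the cap end, so the net volume the pump must supply per unit advance equals the rod cross-section area.
Rod cross-section A_rod = π/4 × (15.0 cm)² = 176.7 cm^2
v = Q_pump / A_rod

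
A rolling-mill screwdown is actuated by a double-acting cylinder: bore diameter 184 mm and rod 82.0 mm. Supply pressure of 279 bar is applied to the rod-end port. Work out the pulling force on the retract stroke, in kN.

Rod-side annular area A_ann = π/4 × (184² − 82.0²) = 21310 mm^2
On retraction the pressure acts on the annular area (bore minus rod).
F = P × A_ann

F ≈ 595 kN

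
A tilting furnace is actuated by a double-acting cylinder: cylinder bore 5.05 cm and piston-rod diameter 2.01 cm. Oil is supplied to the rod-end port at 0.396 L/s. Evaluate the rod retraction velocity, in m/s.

Rod-side annular area A_ann = π/4 × (5.05² − 2.01²) = 16.86 cm^2
Flow into the rod-end port fills the annular volume.
v = Q / A

v ≈ 0.235 m/s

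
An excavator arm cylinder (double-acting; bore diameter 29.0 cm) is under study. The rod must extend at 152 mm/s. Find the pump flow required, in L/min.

Cap-side area A_cap = π/4 × (29.0 cm)² = 660.5 cm^2
Q = A × v

Q ≈ 602 L/min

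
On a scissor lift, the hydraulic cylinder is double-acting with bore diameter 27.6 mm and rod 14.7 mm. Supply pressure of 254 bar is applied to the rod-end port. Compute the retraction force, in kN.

F ≈ 10.9 kN

Rod-side annular area A_ann = π/4 × (27.6² − 14.7²) = 428.6 mm^2
On retraction the pressure acts on the annular area (bore minus rod).
F = P × A_ann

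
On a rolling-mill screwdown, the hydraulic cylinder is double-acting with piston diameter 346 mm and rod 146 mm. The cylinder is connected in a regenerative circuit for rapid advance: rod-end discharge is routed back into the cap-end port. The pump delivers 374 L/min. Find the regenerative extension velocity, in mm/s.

In regeneration the rod-end outflow joins the pump flow into the cap end, so the net volume the pump must supply per unit advance equals the rod cross-section area.
Rod cross-section A_rod = π/4 × (146 mm)² = 16740 mm^2
v = Q_pump / A_rod

v ≈ 372 mm/s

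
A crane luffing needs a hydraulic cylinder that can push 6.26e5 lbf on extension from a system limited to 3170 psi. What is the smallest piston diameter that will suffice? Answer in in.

Extension force acts on the full piston face: F = P × (π/4)D².
D = √(4F / (πP)) = √(4 × 6.26e5 lbf / (π × 3170 psi))

D ≈ 15.9 in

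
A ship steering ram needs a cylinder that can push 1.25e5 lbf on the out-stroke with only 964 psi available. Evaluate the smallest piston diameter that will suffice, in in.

Extension force acts on the full piston face: F = P × (π/4)D².
D = √(4F / (πP)) = √(4 × 1.25e5 lbf / (π × 964 psi))

D ≈ 12.8 in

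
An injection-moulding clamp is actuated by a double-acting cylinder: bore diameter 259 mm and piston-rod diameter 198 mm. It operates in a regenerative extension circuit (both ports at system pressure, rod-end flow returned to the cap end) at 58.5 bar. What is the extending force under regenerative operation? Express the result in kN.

F ≈ 180 kN

With equal pressure on both faces, forces on the annular region cancel; the net push is pressure × rod cross-section.
Rod cross-section A_rod = π/4 × (198 mm)² = 30790 mm^2
F = P × A_rod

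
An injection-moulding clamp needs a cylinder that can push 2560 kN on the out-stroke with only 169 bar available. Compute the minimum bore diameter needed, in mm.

Extension force acts on the full piston face: F = P × (π/4)D².
D = √(4F / (πP)) = √(4 × 2560 kN / (π × 169 bar))

D ≈ 439 mm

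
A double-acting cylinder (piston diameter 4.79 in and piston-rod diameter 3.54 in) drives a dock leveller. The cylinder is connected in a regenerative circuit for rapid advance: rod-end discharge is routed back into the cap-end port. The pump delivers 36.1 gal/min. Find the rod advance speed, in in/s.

In regeneration the rod-end outflow joins the pump flow into the cap end, so the net volume the pump must supply per unit advance equals the rod cross-section area.
Rod cross-section A_rod = π/4 × (3.54 in)² = 9.842 in^2
v = Q_pump / A_rod

v ≈ 14.1 in/s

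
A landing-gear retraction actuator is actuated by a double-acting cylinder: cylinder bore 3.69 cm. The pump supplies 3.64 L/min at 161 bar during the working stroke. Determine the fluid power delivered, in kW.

Hydraulic power = P × Q

W ≈ 0.977 kW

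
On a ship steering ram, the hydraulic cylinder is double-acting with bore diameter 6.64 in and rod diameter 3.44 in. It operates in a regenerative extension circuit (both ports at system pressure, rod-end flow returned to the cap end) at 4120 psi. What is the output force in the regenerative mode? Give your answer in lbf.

F ≈ 38300 lbf

With equal pressure on both faces, forces on the annular region cancel; the net push is pressure × rod cross-section.
Rod cross-section A_rod = π/4 × (3.44 in)² = 9.294 in^2
F = P × A_rod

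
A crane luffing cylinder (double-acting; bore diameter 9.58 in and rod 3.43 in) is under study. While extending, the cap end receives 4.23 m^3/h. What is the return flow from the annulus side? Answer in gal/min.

Q_out ≈ 16.2 gal/min

Cap-side area A_cap = π/4 × (9.58 in)² = 72.08 in^2
Rod-side annular area A_ann = π/4 × (9.58² − 3.43²) = 62.84 in^2
Piston speed v = Q_in/A_cap; rod-end outflow Q_out = v × A_ann = Q_in × A_ann/A_cap.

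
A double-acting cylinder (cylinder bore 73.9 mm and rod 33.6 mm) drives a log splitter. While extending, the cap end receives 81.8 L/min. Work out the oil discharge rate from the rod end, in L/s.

Q_out ≈ 1.08 L/s

Cap-side area A_cap = π/4 × (73.9 mm)² = 4289 mm^2
Rod-side annular area A_ann = π/4 × (73.9² − 33.6²) = 3403 mm^2
Piston speed v = Q_in/A_cap; rod-end outflow Q_out = v × A_ann = Q_in × A_ann/A_cap.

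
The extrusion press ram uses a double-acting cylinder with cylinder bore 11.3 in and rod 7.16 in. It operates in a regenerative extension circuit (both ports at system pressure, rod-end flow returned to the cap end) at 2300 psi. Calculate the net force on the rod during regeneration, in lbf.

F ≈ 92600 lbf

With equal pressure on both faces, forces on the annular region cancel; the net push is pressure × rod cross-section.
Rod cross-section A_rod = π/4 × (7.16 in)² = 40.26 in^2
F = P × A_rod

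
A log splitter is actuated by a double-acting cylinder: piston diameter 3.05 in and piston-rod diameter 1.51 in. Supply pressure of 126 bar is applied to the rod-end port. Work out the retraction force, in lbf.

F ≈ 10100 lbf

Rod-side annular area A_ann = π/4 × (3.05² − 1.51²) = 5.515 in^2
On retraction the pressure acts on the annular area (bore minus rod).
F = P × A_ann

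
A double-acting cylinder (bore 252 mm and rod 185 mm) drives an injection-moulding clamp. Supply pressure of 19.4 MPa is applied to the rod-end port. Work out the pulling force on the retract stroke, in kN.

Rod-side annular area A_ann = π/4 × (252² − 185²) = 23000 mm^2
On retraction the pressure acts on the annular area (bore minus rod).
F = P × A_ann

F ≈ 446 kN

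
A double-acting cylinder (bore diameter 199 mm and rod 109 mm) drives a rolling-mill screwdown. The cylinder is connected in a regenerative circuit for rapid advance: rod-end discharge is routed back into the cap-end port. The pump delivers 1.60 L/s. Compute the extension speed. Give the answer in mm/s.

v ≈ 171 mm/s

In regeneration the rod-end outflow joins the pump flow into the cap end, so the net volume the pump must supply per unit advance equals the rod cross-section area.
Rod cross-section A_rod = π/4 × (109 mm)² = 9331 mm^2
v = Q_pump / A_rod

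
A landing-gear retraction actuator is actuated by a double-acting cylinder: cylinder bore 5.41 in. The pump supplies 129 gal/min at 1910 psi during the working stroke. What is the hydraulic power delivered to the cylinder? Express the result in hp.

W ≈ 144 hp

Hydraulic power = P × Q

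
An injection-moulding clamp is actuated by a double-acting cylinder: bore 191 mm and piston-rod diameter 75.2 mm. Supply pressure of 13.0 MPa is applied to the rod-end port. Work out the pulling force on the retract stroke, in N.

F ≈ 3.15e5 N

Rod-side annular area A_ann = π/4 × (191² − 75.2²) = 24210 mm^2
On retraction the pressure acts on the annular area (bore minus rod).
F = P × A_ann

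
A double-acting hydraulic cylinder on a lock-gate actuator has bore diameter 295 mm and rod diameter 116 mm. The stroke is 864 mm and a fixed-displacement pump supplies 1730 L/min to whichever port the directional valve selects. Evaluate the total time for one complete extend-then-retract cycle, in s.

Cap-side area A_cap = π/4 × (295 mm)² = 68350 mm^2
Rod-side annular area A_ann = π/4 × (295² − 116²) = 57780 mm^2
t_ext = A_cap·L/Q = 2.048 s
t_ret = A_ann·L/Q = 1.731 s
t_cycle = t_ext + t_ret

t ≈ 3.78 s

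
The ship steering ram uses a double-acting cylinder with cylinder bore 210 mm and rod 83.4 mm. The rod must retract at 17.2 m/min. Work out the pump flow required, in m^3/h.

Q ≈ 30.1 m^3/h

Rod-side annular area A_ann = π/4 × (210² − 83.4²) = 29170 mm^2
Q = A × v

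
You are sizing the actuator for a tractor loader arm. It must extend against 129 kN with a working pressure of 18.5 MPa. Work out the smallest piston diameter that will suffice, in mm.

Extension force acts on the full piston face: F = P × (π/4)D².
D = √(4F / (πP)) = √(4 × 129 kN / (π × 18.5 MPa))

D ≈ 94.2 mm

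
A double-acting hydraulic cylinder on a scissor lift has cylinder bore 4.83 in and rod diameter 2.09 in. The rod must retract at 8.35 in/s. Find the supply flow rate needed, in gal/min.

Rod-side annular area A_ann = π/4 × (4.83² − 2.09²) = 14.89 in^2
Q = A × v

Q ≈ 32.3 gal/min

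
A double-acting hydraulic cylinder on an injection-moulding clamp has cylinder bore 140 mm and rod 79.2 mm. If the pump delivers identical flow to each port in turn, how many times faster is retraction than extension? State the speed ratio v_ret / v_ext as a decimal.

v_ret/v_ext ≈ 1.47

Cap-side area A_cap = π/4 × (140 mm)² = 15390 mm^2
Rod-side annular area A_ann = π/4 × (140² − 79.2²) = 10470 mm^2
For equal Q, v ∝ 1/A, so v_ret/v_ext = A_cap/A_ann.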